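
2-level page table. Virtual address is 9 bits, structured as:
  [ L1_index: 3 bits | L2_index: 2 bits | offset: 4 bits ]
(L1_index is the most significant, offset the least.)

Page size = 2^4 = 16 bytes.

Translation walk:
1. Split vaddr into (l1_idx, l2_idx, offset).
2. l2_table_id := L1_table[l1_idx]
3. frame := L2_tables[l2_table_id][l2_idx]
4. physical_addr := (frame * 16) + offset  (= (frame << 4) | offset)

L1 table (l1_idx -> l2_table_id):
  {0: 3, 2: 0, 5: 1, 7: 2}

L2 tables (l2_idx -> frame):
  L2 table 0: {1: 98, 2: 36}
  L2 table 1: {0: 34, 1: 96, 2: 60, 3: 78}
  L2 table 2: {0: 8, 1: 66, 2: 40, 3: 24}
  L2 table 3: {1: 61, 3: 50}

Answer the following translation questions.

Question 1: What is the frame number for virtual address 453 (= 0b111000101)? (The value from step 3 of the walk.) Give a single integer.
vaddr = 453: l1_idx=7, l2_idx=0
L1[7] = 2; L2[2][0] = 8

Answer: 8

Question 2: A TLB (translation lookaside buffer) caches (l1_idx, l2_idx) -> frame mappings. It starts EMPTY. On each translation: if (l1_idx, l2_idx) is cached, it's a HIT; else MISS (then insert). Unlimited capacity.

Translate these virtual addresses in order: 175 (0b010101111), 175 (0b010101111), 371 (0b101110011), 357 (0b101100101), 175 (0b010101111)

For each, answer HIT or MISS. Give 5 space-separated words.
Answer: MISS HIT MISS MISS HIT

Derivation:
vaddr=175: (2,2) not in TLB -> MISS, insert
vaddr=175: (2,2) in TLB -> HIT
vaddr=371: (5,3) not in TLB -> MISS, insert
vaddr=357: (5,2) not in TLB -> MISS, insert
vaddr=175: (2,2) in TLB -> HIT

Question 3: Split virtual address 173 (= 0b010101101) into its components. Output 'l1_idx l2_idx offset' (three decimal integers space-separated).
vaddr = 173 = 0b010101101
  top 3 bits -> l1_idx = 2
  next 2 bits -> l2_idx = 2
  bottom 4 bits -> offset = 13

Answer: 2 2 13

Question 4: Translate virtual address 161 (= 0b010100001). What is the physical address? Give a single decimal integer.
vaddr = 161 = 0b010100001
Split: l1_idx=2, l2_idx=2, offset=1
L1[2] = 0
L2[0][2] = 36
paddr = 36 * 16 + 1 = 577

Answer: 577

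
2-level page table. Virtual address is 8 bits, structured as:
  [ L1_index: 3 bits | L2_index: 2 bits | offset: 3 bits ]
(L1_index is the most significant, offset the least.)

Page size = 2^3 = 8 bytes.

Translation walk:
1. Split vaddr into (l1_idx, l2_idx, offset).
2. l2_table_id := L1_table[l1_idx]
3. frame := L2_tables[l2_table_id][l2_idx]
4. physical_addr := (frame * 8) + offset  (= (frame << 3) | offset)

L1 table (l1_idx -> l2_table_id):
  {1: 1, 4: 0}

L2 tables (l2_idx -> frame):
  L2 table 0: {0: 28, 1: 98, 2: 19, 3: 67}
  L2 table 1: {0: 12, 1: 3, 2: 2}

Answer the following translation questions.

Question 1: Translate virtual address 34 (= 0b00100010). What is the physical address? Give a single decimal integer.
vaddr = 34 = 0b00100010
Split: l1_idx=1, l2_idx=0, offset=2
L1[1] = 1
L2[1][0] = 12
paddr = 12 * 8 + 2 = 98

Answer: 98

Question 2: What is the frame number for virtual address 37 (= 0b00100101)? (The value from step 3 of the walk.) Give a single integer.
vaddr = 37: l1_idx=1, l2_idx=0
L1[1] = 1; L2[1][0] = 12

Answer: 12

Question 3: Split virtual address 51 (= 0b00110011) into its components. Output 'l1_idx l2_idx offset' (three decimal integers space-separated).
Answer: 1 2 3

Derivation:
vaddr = 51 = 0b00110011
  top 3 bits -> l1_idx = 1
  next 2 bits -> l2_idx = 2
  bottom 3 bits -> offset = 3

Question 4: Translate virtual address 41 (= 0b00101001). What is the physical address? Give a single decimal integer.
vaddr = 41 = 0b00101001
Split: l1_idx=1, l2_idx=1, offset=1
L1[1] = 1
L2[1][1] = 3
paddr = 3 * 8 + 1 = 25

Answer: 25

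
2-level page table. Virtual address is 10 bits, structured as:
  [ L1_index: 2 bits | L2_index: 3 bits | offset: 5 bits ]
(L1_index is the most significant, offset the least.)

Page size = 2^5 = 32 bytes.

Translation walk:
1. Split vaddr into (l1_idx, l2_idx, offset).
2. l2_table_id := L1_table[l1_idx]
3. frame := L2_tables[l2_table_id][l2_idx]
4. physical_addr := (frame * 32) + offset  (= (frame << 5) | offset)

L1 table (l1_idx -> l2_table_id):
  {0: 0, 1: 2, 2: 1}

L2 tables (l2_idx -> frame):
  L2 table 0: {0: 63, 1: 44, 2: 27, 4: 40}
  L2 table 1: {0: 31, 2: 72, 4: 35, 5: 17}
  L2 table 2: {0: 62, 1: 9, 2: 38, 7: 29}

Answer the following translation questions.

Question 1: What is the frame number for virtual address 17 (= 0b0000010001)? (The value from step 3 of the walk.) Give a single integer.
Answer: 63

Derivation:
vaddr = 17: l1_idx=0, l2_idx=0
L1[0] = 0; L2[0][0] = 63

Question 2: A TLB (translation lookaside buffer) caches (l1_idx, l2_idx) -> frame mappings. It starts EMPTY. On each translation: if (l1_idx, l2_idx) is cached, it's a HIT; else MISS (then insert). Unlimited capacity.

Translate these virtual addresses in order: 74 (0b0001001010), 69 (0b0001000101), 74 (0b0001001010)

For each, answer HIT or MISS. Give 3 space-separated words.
vaddr=74: (0,2) not in TLB -> MISS, insert
vaddr=69: (0,2) in TLB -> HIT
vaddr=74: (0,2) in TLB -> HIT

Answer: MISS HIT HIT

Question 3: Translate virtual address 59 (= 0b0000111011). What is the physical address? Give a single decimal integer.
Answer: 1435

Derivation:
vaddr = 59 = 0b0000111011
Split: l1_idx=0, l2_idx=1, offset=27
L1[0] = 0
L2[0][1] = 44
paddr = 44 * 32 + 27 = 1435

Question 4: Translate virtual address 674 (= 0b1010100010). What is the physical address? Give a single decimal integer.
Answer: 546

Derivation:
vaddr = 674 = 0b1010100010
Split: l1_idx=2, l2_idx=5, offset=2
L1[2] = 1
L2[1][5] = 17
paddr = 17 * 32 + 2 = 546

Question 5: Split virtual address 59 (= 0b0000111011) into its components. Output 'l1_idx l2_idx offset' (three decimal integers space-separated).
vaddr = 59 = 0b0000111011
  top 2 bits -> l1_idx = 0
  next 3 bits -> l2_idx = 1
  bottom 5 bits -> offset = 27

Answer: 0 1 27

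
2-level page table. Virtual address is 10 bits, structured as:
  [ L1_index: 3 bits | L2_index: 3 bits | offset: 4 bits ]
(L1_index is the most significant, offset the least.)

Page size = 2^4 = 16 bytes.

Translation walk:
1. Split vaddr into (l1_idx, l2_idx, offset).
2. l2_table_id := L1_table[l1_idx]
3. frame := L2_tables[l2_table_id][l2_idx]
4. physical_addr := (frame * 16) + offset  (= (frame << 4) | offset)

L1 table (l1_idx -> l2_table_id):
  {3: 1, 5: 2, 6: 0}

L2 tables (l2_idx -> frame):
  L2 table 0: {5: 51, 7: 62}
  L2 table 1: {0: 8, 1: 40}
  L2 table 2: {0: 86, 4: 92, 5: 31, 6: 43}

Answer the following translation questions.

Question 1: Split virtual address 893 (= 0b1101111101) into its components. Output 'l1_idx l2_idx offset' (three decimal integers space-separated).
vaddr = 893 = 0b1101111101
  top 3 bits -> l1_idx = 6
  next 3 bits -> l2_idx = 7
  bottom 4 bits -> offset = 13

Answer: 6 7 13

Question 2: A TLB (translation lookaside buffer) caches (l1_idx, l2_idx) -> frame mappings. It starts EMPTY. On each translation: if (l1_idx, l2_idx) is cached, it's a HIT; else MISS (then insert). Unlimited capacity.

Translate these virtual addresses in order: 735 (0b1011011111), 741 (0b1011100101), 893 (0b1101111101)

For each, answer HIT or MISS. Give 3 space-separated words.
Answer: MISS MISS MISS

Derivation:
vaddr=735: (5,5) not in TLB -> MISS, insert
vaddr=741: (5,6) not in TLB -> MISS, insert
vaddr=893: (6,7) not in TLB -> MISS, insert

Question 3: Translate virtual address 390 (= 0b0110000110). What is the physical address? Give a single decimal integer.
vaddr = 390 = 0b0110000110
Split: l1_idx=3, l2_idx=0, offset=6
L1[3] = 1
L2[1][0] = 8
paddr = 8 * 16 + 6 = 134

Answer: 134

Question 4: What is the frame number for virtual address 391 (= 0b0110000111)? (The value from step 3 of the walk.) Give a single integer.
vaddr = 391: l1_idx=3, l2_idx=0
L1[3] = 1; L2[1][0] = 8

Answer: 8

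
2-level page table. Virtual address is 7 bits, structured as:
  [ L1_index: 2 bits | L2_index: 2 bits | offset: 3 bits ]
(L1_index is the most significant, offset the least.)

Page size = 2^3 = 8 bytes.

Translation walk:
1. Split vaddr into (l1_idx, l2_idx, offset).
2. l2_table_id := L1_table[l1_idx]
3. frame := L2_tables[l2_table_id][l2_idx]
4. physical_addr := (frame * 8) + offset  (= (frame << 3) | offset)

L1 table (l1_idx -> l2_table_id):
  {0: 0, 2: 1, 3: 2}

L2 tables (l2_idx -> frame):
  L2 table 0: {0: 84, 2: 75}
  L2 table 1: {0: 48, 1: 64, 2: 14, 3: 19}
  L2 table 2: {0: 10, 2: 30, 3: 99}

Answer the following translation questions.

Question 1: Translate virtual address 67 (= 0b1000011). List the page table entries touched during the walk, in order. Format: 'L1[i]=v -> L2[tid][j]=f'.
Answer: L1[2]=1 -> L2[1][0]=48

Derivation:
vaddr = 67 = 0b1000011
Split: l1_idx=2, l2_idx=0, offset=3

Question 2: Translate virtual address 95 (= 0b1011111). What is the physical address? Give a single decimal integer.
Answer: 159

Derivation:
vaddr = 95 = 0b1011111
Split: l1_idx=2, l2_idx=3, offset=7
L1[2] = 1
L2[1][3] = 19
paddr = 19 * 8 + 7 = 159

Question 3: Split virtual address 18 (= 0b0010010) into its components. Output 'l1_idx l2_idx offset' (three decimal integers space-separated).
vaddr = 18 = 0b0010010
  top 2 bits -> l1_idx = 0
  next 2 bits -> l2_idx = 2
  bottom 3 bits -> offset = 2

Answer: 0 2 2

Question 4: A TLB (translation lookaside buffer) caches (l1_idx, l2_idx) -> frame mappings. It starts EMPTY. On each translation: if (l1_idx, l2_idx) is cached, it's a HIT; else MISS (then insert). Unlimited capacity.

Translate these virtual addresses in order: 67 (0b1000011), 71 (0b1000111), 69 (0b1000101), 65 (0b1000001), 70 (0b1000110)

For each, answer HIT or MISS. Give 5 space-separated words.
Answer: MISS HIT HIT HIT HIT

Derivation:
vaddr=67: (2,0) not in TLB -> MISS, insert
vaddr=71: (2,0) in TLB -> HIT
vaddr=69: (2,0) in TLB -> HIT
vaddr=65: (2,0) in TLB -> HIT
vaddr=70: (2,0) in TLB -> HIT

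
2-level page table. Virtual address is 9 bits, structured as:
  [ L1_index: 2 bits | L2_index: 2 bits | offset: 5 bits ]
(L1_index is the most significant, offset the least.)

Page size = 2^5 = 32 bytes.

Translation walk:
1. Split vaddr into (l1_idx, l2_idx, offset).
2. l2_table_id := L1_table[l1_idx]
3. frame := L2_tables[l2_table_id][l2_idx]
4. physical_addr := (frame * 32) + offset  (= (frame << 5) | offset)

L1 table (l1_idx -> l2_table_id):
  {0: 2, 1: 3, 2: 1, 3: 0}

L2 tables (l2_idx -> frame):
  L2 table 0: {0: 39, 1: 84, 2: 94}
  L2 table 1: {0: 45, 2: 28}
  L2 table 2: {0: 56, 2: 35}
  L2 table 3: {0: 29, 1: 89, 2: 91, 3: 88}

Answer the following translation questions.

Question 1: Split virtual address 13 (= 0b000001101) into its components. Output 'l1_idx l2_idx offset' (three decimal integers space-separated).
Answer: 0 0 13

Derivation:
vaddr = 13 = 0b000001101
  top 2 bits -> l1_idx = 0
  next 2 bits -> l2_idx = 0
  bottom 5 bits -> offset = 13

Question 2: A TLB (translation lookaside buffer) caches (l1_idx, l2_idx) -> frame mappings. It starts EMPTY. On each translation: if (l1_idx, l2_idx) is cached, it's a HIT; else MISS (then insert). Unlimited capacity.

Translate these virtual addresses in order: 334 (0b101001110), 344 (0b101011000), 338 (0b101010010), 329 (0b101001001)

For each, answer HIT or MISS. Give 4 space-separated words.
vaddr=334: (2,2) not in TLB -> MISS, insert
vaddr=344: (2,2) in TLB -> HIT
vaddr=338: (2,2) in TLB -> HIT
vaddr=329: (2,2) in TLB -> HIT

Answer: MISS HIT HIT HIT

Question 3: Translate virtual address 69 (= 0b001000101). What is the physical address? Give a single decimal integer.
vaddr = 69 = 0b001000101
Split: l1_idx=0, l2_idx=2, offset=5
L1[0] = 2
L2[2][2] = 35
paddr = 35 * 32 + 5 = 1125

Answer: 1125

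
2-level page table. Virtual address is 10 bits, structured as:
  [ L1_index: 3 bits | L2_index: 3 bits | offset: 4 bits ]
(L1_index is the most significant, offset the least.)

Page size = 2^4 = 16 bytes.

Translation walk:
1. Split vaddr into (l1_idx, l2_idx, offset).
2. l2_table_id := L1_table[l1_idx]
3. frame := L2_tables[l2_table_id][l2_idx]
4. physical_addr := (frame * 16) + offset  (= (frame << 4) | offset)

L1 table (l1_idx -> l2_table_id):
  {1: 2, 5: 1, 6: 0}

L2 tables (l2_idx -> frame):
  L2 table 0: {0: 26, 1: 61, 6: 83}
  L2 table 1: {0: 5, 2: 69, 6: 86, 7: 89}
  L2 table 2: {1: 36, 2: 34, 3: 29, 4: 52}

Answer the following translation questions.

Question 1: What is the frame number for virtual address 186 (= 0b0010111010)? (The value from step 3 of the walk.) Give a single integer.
Answer: 29

Derivation:
vaddr = 186: l1_idx=1, l2_idx=3
L1[1] = 2; L2[2][3] = 29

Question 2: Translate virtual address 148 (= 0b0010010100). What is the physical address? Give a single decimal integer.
vaddr = 148 = 0b0010010100
Split: l1_idx=1, l2_idx=1, offset=4
L1[1] = 2
L2[2][1] = 36
paddr = 36 * 16 + 4 = 580

Answer: 580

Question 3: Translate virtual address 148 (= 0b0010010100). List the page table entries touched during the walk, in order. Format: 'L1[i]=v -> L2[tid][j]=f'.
vaddr = 148 = 0b0010010100
Split: l1_idx=1, l2_idx=1, offset=4

Answer: L1[1]=2 -> L2[2][1]=36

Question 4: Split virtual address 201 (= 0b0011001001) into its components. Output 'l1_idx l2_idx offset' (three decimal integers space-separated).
Answer: 1 4 9

Derivation:
vaddr = 201 = 0b0011001001
  top 3 bits -> l1_idx = 1
  next 3 bits -> l2_idx = 4
  bottom 4 bits -> offset = 9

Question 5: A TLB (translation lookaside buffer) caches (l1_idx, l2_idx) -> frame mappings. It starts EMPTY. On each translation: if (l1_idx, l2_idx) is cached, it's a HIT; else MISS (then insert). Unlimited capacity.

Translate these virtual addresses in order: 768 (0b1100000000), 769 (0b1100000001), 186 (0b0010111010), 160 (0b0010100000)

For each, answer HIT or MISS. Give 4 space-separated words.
Answer: MISS HIT MISS MISS

Derivation:
vaddr=768: (6,0) not in TLB -> MISS, insert
vaddr=769: (6,0) in TLB -> HIT
vaddr=186: (1,3) not in TLB -> MISS, insert
vaddr=160: (1,2) not in TLB -> MISS, insert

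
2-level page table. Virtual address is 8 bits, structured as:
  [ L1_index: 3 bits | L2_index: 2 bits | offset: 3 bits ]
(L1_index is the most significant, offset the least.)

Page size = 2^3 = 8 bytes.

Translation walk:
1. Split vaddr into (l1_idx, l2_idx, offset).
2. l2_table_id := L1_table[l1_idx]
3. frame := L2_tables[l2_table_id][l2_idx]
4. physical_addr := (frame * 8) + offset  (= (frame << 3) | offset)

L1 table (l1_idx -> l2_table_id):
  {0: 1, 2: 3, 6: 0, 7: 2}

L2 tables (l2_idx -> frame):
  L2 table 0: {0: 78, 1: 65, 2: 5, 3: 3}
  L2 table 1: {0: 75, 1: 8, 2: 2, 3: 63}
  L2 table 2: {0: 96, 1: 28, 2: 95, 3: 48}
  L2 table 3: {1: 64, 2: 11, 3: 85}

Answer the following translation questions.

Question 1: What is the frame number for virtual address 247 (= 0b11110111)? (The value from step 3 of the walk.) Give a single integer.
Answer: 95

Derivation:
vaddr = 247: l1_idx=7, l2_idx=2
L1[7] = 2; L2[2][2] = 95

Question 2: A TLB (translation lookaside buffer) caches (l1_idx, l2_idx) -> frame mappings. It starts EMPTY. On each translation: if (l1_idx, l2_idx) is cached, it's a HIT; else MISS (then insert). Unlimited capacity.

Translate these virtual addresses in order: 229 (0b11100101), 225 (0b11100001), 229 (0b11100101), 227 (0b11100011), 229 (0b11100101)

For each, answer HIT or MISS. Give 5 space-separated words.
Answer: MISS HIT HIT HIT HIT

Derivation:
vaddr=229: (7,0) not in TLB -> MISS, insert
vaddr=225: (7,0) in TLB -> HIT
vaddr=229: (7,0) in TLB -> HIT
vaddr=227: (7,0) in TLB -> HIT
vaddr=229: (7,0) in TLB -> HIT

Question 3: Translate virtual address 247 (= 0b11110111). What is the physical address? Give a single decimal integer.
vaddr = 247 = 0b11110111
Split: l1_idx=7, l2_idx=2, offset=7
L1[7] = 2
L2[2][2] = 95
paddr = 95 * 8 + 7 = 767

Answer: 767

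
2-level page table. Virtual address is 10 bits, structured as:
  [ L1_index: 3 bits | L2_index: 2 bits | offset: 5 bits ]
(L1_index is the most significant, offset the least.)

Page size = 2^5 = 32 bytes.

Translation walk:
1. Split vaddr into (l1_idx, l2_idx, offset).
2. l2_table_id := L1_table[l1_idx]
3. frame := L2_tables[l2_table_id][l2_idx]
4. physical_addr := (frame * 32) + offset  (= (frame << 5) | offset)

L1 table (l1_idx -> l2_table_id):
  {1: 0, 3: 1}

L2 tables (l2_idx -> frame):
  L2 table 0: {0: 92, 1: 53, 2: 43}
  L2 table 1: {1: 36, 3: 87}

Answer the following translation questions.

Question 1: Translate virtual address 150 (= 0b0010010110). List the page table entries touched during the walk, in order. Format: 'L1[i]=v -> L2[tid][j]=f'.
vaddr = 150 = 0b0010010110
Split: l1_idx=1, l2_idx=0, offset=22

Answer: L1[1]=0 -> L2[0][0]=92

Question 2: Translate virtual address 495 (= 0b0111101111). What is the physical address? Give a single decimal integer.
vaddr = 495 = 0b0111101111
Split: l1_idx=3, l2_idx=3, offset=15
L1[3] = 1
L2[1][3] = 87
paddr = 87 * 32 + 15 = 2799

Answer: 2799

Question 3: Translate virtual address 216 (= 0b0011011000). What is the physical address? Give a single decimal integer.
Answer: 1400

Derivation:
vaddr = 216 = 0b0011011000
Split: l1_idx=1, l2_idx=2, offset=24
L1[1] = 0
L2[0][2] = 43
paddr = 43 * 32 + 24 = 1400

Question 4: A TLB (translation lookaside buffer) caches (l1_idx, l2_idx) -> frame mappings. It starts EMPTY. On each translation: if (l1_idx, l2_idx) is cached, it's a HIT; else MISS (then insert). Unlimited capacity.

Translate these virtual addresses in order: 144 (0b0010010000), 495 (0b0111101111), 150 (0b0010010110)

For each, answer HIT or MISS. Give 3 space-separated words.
vaddr=144: (1,0) not in TLB -> MISS, insert
vaddr=495: (3,3) not in TLB -> MISS, insert
vaddr=150: (1,0) in TLB -> HIT

Answer: MISS MISS HIT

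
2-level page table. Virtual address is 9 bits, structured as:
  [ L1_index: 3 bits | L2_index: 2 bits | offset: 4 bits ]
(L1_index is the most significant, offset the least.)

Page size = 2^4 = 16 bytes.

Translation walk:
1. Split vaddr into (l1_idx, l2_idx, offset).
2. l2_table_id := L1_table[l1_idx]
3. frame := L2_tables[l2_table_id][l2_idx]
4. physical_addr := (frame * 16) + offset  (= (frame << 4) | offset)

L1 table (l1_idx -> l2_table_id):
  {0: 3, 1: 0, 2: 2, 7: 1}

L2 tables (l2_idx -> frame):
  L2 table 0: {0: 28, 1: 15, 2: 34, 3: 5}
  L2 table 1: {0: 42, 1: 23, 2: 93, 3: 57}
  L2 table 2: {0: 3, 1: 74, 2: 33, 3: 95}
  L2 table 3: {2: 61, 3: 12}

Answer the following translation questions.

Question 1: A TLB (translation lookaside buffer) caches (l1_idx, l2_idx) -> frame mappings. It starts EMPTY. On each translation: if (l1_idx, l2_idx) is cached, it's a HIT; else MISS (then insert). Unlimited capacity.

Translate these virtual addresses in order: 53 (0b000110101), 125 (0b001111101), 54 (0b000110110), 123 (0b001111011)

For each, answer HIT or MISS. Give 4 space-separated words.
vaddr=53: (0,3) not in TLB -> MISS, insert
vaddr=125: (1,3) not in TLB -> MISS, insert
vaddr=54: (0,3) in TLB -> HIT
vaddr=123: (1,3) in TLB -> HIT

Answer: MISS MISS HIT HIT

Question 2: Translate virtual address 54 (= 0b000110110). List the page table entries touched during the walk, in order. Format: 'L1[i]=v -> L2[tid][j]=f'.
Answer: L1[0]=3 -> L2[3][3]=12

Derivation:
vaddr = 54 = 0b000110110
Split: l1_idx=0, l2_idx=3, offset=6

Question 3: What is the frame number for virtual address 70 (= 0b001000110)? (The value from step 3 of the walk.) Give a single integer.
vaddr = 70: l1_idx=1, l2_idx=0
L1[1] = 0; L2[0][0] = 28

Answer: 28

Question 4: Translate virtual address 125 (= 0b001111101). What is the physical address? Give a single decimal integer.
vaddr = 125 = 0b001111101
Split: l1_idx=1, l2_idx=3, offset=13
L1[1] = 0
L2[0][3] = 5
paddr = 5 * 16 + 13 = 93

Answer: 93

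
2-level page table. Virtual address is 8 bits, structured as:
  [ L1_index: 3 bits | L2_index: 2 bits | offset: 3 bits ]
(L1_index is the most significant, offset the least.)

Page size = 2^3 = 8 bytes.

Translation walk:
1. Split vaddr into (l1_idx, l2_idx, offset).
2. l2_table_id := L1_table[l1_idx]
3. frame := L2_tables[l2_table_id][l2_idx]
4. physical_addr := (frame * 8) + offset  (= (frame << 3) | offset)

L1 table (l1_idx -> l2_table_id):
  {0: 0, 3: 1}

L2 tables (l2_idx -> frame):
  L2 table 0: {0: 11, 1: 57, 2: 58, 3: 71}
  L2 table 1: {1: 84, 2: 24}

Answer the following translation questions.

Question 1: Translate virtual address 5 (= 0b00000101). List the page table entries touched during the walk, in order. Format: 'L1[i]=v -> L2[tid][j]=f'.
vaddr = 5 = 0b00000101
Split: l1_idx=0, l2_idx=0, offset=5

Answer: L1[0]=0 -> L2[0][0]=11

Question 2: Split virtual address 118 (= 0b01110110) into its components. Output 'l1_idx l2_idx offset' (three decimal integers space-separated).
Answer: 3 2 6

Derivation:
vaddr = 118 = 0b01110110
  top 3 bits -> l1_idx = 3
  next 2 bits -> l2_idx = 2
  bottom 3 bits -> offset = 6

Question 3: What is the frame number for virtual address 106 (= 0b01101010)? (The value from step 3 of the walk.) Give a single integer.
vaddr = 106: l1_idx=3, l2_idx=1
L1[3] = 1; L2[1][1] = 84

Answer: 84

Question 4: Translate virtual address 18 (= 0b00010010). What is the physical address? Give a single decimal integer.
Answer: 466

Derivation:
vaddr = 18 = 0b00010010
Split: l1_idx=0, l2_idx=2, offset=2
L1[0] = 0
L2[0][2] = 58
paddr = 58 * 8 + 2 = 466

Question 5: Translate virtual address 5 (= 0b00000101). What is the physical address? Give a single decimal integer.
vaddr = 5 = 0b00000101
Split: l1_idx=0, l2_idx=0, offset=5
L1[0] = 0
L2[0][0] = 11
paddr = 11 * 8 + 5 = 93

Answer: 93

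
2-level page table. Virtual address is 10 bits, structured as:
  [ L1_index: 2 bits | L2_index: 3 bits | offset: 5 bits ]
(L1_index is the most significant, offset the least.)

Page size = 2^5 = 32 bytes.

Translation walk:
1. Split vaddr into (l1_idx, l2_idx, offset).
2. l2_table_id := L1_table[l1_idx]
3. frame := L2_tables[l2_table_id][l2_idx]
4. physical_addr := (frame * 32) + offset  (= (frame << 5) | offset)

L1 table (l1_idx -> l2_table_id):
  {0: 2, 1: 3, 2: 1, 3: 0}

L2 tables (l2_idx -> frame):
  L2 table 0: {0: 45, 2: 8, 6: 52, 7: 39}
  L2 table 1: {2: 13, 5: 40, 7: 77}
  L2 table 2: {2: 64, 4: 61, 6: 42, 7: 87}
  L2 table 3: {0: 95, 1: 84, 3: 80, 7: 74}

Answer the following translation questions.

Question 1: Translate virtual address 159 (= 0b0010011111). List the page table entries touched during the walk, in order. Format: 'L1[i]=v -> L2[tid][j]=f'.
Answer: L1[0]=2 -> L2[2][4]=61

Derivation:
vaddr = 159 = 0b0010011111
Split: l1_idx=0, l2_idx=4, offset=31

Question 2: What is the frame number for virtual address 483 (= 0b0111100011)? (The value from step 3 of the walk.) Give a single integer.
vaddr = 483: l1_idx=1, l2_idx=7
L1[1] = 3; L2[3][7] = 74

Answer: 74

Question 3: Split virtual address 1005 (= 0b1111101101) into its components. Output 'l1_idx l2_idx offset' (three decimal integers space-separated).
Answer: 3 7 13

Derivation:
vaddr = 1005 = 0b1111101101
  top 2 bits -> l1_idx = 3
  next 3 bits -> l2_idx = 7
  bottom 5 bits -> offset = 13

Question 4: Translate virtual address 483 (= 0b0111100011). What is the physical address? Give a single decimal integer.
vaddr = 483 = 0b0111100011
Split: l1_idx=1, l2_idx=7, offset=3
L1[1] = 3
L2[3][7] = 74
paddr = 74 * 32 + 3 = 2371

Answer: 2371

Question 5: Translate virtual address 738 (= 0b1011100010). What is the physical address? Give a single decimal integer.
vaddr = 738 = 0b1011100010
Split: l1_idx=2, l2_idx=7, offset=2
L1[2] = 1
L2[1][7] = 77
paddr = 77 * 32 + 2 = 2466

Answer: 2466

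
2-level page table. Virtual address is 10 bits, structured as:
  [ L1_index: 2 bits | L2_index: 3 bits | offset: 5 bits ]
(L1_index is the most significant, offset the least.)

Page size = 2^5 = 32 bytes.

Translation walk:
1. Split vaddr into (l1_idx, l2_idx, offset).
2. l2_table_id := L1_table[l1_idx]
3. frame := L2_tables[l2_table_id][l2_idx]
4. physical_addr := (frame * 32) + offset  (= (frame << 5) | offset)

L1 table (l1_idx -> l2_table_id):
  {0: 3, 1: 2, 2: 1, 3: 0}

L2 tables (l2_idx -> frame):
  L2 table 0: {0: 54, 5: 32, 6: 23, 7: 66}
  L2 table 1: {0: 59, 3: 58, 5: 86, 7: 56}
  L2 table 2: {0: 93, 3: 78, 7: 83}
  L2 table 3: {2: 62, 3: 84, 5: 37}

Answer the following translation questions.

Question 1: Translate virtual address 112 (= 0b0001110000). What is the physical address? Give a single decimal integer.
vaddr = 112 = 0b0001110000
Split: l1_idx=0, l2_idx=3, offset=16
L1[0] = 3
L2[3][3] = 84
paddr = 84 * 32 + 16 = 2704

Answer: 2704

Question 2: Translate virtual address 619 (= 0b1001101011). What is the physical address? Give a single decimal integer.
vaddr = 619 = 0b1001101011
Split: l1_idx=2, l2_idx=3, offset=11
L1[2] = 1
L2[1][3] = 58
paddr = 58 * 32 + 11 = 1867

Answer: 1867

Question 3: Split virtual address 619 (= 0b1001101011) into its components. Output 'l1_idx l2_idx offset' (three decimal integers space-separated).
Answer: 2 3 11

Derivation:
vaddr = 619 = 0b1001101011
  top 2 bits -> l1_idx = 2
  next 3 bits -> l2_idx = 3
  bottom 5 bits -> offset = 11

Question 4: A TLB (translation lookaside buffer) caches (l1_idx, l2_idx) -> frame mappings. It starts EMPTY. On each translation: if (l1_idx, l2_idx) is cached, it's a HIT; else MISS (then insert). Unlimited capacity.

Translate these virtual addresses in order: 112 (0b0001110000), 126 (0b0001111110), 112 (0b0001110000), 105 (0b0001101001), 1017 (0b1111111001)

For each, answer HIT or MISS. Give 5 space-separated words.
vaddr=112: (0,3) not in TLB -> MISS, insert
vaddr=126: (0,3) in TLB -> HIT
vaddr=112: (0,3) in TLB -> HIT
vaddr=105: (0,3) in TLB -> HIT
vaddr=1017: (3,7) not in TLB -> MISS, insert

Answer: MISS HIT HIT HIT MISS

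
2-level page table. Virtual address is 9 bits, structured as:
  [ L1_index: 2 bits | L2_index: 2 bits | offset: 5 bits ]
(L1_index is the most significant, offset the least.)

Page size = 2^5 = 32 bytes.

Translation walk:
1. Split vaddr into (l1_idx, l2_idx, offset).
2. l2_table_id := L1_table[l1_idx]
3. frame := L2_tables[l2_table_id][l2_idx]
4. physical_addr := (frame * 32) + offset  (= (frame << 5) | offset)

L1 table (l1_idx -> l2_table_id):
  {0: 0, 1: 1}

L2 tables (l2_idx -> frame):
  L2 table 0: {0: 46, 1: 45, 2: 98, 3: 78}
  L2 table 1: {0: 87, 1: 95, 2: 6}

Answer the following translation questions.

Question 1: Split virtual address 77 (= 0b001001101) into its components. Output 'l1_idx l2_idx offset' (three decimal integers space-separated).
vaddr = 77 = 0b001001101
  top 2 bits -> l1_idx = 0
  next 2 bits -> l2_idx = 2
  bottom 5 bits -> offset = 13

Answer: 0 2 13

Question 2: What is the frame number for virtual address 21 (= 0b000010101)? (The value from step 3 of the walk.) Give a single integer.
Answer: 46

Derivation:
vaddr = 21: l1_idx=0, l2_idx=0
L1[0] = 0; L2[0][0] = 46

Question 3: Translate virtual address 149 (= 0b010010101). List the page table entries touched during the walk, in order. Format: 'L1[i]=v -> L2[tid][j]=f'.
vaddr = 149 = 0b010010101
Split: l1_idx=1, l2_idx=0, offset=21

Answer: L1[1]=1 -> L2[1][0]=87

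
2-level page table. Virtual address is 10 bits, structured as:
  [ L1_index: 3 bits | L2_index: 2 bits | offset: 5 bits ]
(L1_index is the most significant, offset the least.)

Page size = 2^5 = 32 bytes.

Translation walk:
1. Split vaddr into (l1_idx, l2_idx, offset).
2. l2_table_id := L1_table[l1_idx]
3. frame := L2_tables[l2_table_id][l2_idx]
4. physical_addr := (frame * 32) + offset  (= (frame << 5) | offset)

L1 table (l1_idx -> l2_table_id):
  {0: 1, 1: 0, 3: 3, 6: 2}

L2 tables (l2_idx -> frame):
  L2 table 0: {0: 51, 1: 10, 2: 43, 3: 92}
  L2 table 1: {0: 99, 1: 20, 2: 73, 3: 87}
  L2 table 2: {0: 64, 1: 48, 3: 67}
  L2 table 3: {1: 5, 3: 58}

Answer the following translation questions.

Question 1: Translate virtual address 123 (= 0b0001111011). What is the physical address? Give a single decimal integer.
vaddr = 123 = 0b0001111011
Split: l1_idx=0, l2_idx=3, offset=27
L1[0] = 1
L2[1][3] = 87
paddr = 87 * 32 + 27 = 2811

Answer: 2811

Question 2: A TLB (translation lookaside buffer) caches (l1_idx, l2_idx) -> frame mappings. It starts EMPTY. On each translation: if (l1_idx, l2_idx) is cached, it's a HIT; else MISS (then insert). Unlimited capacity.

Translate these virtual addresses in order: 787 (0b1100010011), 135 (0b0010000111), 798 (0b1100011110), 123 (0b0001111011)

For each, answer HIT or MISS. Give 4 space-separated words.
Answer: MISS MISS HIT MISS

Derivation:
vaddr=787: (6,0) not in TLB -> MISS, insert
vaddr=135: (1,0) not in TLB -> MISS, insert
vaddr=798: (6,0) in TLB -> HIT
vaddr=123: (0,3) not in TLB -> MISS, insert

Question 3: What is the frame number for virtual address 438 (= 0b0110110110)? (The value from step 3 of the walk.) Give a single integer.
vaddr = 438: l1_idx=3, l2_idx=1
L1[3] = 3; L2[3][1] = 5

Answer: 5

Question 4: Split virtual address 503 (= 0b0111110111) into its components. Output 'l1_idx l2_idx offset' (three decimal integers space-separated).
vaddr = 503 = 0b0111110111
  top 3 bits -> l1_idx = 3
  next 2 bits -> l2_idx = 3
  bottom 5 bits -> offset = 23

Answer: 3 3 23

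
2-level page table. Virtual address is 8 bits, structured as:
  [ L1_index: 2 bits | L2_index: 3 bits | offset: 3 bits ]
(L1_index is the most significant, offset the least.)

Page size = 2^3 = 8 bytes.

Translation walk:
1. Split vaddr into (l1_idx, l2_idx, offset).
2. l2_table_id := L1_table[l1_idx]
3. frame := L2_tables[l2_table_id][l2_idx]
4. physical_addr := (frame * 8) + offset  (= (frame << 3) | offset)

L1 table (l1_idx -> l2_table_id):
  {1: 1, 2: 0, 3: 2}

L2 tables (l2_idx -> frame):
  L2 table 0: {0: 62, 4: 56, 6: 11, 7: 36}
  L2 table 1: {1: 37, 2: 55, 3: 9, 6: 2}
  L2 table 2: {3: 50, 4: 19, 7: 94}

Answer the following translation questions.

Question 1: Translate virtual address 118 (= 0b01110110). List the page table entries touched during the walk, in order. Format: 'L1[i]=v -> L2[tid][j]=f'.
vaddr = 118 = 0b01110110
Split: l1_idx=1, l2_idx=6, offset=6

Answer: L1[1]=1 -> L2[1][6]=2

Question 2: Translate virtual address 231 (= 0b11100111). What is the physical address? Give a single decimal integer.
vaddr = 231 = 0b11100111
Split: l1_idx=3, l2_idx=4, offset=7
L1[3] = 2
L2[2][4] = 19
paddr = 19 * 8 + 7 = 159

Answer: 159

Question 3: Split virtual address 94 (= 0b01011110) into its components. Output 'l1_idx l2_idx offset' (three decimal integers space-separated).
vaddr = 94 = 0b01011110
  top 2 bits -> l1_idx = 1
  next 3 bits -> l2_idx = 3
  bottom 3 bits -> offset = 6

Answer: 1 3 6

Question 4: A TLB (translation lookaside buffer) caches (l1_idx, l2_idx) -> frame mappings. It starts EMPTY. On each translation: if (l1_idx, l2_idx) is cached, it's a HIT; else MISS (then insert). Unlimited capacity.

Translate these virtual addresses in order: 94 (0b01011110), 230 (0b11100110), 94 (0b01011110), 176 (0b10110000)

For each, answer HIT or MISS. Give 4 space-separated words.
vaddr=94: (1,3) not in TLB -> MISS, insert
vaddr=230: (3,4) not in TLB -> MISS, insert
vaddr=94: (1,3) in TLB -> HIT
vaddr=176: (2,6) not in TLB -> MISS, insert

Answer: MISS MISS HIT MISS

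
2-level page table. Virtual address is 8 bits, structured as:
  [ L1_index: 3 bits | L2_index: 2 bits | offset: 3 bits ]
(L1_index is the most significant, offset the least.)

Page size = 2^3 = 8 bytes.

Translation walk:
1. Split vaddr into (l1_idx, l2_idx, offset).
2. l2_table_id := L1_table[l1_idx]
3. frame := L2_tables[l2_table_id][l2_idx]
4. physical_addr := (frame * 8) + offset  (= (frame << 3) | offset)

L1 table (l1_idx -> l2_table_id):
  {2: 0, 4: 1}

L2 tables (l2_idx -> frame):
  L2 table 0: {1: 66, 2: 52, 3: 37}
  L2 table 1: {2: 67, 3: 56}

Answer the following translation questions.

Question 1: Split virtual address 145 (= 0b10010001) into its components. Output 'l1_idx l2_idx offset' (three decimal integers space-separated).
vaddr = 145 = 0b10010001
  top 3 bits -> l1_idx = 4
  next 2 bits -> l2_idx = 2
  bottom 3 bits -> offset = 1

Answer: 4 2 1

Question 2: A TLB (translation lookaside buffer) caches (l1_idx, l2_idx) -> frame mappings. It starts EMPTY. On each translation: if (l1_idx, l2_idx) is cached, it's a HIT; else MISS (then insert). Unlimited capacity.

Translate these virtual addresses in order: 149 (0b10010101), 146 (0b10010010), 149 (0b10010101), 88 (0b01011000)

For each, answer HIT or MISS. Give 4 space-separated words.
vaddr=149: (4,2) not in TLB -> MISS, insert
vaddr=146: (4,2) in TLB -> HIT
vaddr=149: (4,2) in TLB -> HIT
vaddr=88: (2,3) not in TLB -> MISS, insert

Answer: MISS HIT HIT MISS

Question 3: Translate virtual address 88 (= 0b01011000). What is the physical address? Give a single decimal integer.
Answer: 296

Derivation:
vaddr = 88 = 0b01011000
Split: l1_idx=2, l2_idx=3, offset=0
L1[2] = 0
L2[0][3] = 37
paddr = 37 * 8 + 0 = 296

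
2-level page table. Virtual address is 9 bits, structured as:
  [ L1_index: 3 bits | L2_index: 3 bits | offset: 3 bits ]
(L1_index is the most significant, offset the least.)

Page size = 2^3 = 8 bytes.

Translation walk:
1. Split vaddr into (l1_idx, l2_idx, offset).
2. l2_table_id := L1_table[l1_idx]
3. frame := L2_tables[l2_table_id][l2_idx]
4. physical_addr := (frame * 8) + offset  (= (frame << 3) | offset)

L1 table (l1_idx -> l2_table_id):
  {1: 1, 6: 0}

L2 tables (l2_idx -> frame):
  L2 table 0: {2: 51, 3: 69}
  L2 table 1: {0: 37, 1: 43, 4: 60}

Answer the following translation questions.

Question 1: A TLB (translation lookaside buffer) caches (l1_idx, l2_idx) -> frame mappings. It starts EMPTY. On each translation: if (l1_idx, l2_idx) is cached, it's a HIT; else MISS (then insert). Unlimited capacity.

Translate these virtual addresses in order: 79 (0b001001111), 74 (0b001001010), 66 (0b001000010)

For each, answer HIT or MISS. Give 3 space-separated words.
vaddr=79: (1,1) not in TLB -> MISS, insert
vaddr=74: (1,1) in TLB -> HIT
vaddr=66: (1,0) not in TLB -> MISS, insert

Answer: MISS HIT MISS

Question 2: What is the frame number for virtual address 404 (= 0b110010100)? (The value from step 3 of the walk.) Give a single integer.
Answer: 51

Derivation:
vaddr = 404: l1_idx=6, l2_idx=2
L1[6] = 0; L2[0][2] = 51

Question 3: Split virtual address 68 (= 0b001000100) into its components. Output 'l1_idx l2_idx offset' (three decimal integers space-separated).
vaddr = 68 = 0b001000100
  top 3 bits -> l1_idx = 1
  next 3 bits -> l2_idx = 0
  bottom 3 bits -> offset = 4

Answer: 1 0 4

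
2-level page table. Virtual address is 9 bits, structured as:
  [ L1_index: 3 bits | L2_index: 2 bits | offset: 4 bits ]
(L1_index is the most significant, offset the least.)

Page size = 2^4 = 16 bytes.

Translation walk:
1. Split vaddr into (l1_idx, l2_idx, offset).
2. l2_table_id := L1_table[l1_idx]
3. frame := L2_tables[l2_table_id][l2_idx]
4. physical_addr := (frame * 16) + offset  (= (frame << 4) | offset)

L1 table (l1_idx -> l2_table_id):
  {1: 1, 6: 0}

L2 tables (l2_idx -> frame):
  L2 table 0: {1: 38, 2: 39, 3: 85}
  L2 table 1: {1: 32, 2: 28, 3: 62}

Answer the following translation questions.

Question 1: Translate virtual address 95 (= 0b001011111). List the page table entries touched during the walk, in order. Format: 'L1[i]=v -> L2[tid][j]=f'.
vaddr = 95 = 0b001011111
Split: l1_idx=1, l2_idx=1, offset=15

Answer: L1[1]=1 -> L2[1][1]=32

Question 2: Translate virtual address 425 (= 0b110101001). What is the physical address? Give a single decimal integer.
vaddr = 425 = 0b110101001
Split: l1_idx=6, l2_idx=2, offset=9
L1[6] = 0
L2[0][2] = 39
paddr = 39 * 16 + 9 = 633

Answer: 633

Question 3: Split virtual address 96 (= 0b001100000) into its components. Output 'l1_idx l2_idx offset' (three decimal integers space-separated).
Answer: 1 2 0

Derivation:
vaddr = 96 = 0b001100000
  top 3 bits -> l1_idx = 1
  next 2 bits -> l2_idx = 2
  bottom 4 bits -> offset = 0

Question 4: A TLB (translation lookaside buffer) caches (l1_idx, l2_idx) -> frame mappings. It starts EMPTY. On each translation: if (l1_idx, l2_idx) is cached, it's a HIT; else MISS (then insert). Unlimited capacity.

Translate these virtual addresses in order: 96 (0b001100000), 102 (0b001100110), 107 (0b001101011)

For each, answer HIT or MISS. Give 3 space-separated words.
vaddr=96: (1,2) not in TLB -> MISS, insert
vaddr=102: (1,2) in TLB -> HIT
vaddr=107: (1,2) in TLB -> HIT

Answer: MISS HIT HIT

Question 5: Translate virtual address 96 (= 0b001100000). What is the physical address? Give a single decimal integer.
vaddr = 96 = 0b001100000
Split: l1_idx=1, l2_idx=2, offset=0
L1[1] = 1
L2[1][2] = 28
paddr = 28 * 16 + 0 = 448

Answer: 448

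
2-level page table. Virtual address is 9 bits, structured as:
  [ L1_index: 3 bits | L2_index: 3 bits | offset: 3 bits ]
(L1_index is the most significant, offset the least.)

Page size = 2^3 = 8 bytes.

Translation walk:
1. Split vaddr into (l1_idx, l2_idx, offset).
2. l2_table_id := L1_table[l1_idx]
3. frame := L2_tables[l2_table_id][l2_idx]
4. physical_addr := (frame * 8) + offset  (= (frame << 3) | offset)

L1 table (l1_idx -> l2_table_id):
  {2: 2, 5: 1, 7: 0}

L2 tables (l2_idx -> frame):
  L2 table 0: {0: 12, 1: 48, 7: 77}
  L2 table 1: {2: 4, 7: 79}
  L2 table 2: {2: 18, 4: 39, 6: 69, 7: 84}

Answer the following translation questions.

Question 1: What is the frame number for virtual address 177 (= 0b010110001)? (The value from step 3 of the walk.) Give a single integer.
Answer: 69

Derivation:
vaddr = 177: l1_idx=2, l2_idx=6
L1[2] = 2; L2[2][6] = 69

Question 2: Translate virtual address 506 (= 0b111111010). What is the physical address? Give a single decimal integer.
Answer: 618

Derivation:
vaddr = 506 = 0b111111010
Split: l1_idx=7, l2_idx=7, offset=2
L1[7] = 0
L2[0][7] = 77
paddr = 77 * 8 + 2 = 618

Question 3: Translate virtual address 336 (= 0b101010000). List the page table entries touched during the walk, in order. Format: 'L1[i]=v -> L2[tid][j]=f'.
vaddr = 336 = 0b101010000
Split: l1_idx=5, l2_idx=2, offset=0

Answer: L1[5]=1 -> L2[1][2]=4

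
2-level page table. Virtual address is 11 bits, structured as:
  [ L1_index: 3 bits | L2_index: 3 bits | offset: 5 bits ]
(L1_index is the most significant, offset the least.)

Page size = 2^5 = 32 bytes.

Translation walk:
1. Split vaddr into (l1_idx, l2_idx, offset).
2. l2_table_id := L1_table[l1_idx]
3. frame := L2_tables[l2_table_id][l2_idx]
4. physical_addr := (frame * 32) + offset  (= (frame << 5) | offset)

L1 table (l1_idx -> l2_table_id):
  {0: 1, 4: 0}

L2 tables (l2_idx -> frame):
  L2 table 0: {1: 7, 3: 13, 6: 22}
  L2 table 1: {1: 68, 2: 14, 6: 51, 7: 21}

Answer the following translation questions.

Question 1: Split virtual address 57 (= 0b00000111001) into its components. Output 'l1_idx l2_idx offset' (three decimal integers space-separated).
vaddr = 57 = 0b00000111001
  top 3 bits -> l1_idx = 0
  next 3 bits -> l2_idx = 1
  bottom 5 bits -> offset = 25

Answer: 0 1 25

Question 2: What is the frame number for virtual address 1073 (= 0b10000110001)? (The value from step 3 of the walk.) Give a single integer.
vaddr = 1073: l1_idx=4, l2_idx=1
L1[4] = 0; L2[0][1] = 7

Answer: 7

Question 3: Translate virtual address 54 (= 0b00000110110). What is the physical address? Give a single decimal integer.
Answer: 2198

Derivation:
vaddr = 54 = 0b00000110110
Split: l1_idx=0, l2_idx=1, offset=22
L1[0] = 1
L2[1][1] = 68
paddr = 68 * 32 + 22 = 2198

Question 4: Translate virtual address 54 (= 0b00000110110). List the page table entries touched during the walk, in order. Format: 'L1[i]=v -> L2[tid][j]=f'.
Answer: L1[0]=1 -> L2[1][1]=68

Derivation:
vaddr = 54 = 0b00000110110
Split: l1_idx=0, l2_idx=1, offset=22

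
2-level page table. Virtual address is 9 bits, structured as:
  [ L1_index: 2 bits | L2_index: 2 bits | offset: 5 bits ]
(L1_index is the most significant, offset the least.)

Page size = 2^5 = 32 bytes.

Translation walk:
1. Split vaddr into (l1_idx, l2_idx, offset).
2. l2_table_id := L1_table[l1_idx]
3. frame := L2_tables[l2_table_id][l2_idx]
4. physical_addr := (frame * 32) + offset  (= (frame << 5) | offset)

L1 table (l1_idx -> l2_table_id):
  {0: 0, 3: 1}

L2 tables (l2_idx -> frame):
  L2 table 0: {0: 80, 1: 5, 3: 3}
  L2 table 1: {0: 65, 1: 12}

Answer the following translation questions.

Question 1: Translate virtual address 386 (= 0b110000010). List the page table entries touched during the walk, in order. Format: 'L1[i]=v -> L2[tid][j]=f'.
Answer: L1[3]=1 -> L2[1][0]=65

Derivation:
vaddr = 386 = 0b110000010
Split: l1_idx=3, l2_idx=0, offset=2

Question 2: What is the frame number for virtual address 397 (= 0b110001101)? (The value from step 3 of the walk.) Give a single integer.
Answer: 65

Derivation:
vaddr = 397: l1_idx=3, l2_idx=0
L1[3] = 1; L2[1][0] = 65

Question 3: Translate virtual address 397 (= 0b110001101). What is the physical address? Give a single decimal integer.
Answer: 2093

Derivation:
vaddr = 397 = 0b110001101
Split: l1_idx=3, l2_idx=0, offset=13
L1[3] = 1
L2[1][0] = 65
paddr = 65 * 32 + 13 = 2093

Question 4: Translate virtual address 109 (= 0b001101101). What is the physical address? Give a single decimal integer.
Answer: 109

Derivation:
vaddr = 109 = 0b001101101
Split: l1_idx=0, l2_idx=3, offset=13
L1[0] = 0
L2[0][3] = 3
paddr = 3 * 32 + 13 = 109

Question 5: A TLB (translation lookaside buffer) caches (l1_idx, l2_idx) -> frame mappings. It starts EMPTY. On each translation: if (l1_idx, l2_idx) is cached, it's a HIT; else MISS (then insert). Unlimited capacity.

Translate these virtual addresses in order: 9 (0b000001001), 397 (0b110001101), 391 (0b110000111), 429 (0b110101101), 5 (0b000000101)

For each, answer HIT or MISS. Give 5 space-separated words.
Answer: MISS MISS HIT MISS HIT

Derivation:
vaddr=9: (0,0) not in TLB -> MISS, insert
vaddr=397: (3,0) not in TLB -> MISS, insert
vaddr=391: (3,0) in TLB -> HIT
vaddr=429: (3,1) not in TLB -> MISS, insert
vaddr=5: (0,0) in TLB -> HIT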